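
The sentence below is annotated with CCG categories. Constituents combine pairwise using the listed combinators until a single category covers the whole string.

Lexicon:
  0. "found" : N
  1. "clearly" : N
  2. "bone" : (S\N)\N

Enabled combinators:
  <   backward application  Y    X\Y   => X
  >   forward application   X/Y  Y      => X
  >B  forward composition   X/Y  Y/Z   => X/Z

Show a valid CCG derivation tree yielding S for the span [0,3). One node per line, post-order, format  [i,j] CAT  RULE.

[0,3] S   <
  [0,1] "found" : N
  [1,3] S\N   <
    [1,2] "clearly" : N
    [2,3] "bone" : (S\N)\N

[0,1] N  lex  "found"
[1,2] N  lex  "clearly"
[2,3] (S\N)\N  lex  "bone"
[1,3] S\N  <  k=2
[0,3] S  <  k=1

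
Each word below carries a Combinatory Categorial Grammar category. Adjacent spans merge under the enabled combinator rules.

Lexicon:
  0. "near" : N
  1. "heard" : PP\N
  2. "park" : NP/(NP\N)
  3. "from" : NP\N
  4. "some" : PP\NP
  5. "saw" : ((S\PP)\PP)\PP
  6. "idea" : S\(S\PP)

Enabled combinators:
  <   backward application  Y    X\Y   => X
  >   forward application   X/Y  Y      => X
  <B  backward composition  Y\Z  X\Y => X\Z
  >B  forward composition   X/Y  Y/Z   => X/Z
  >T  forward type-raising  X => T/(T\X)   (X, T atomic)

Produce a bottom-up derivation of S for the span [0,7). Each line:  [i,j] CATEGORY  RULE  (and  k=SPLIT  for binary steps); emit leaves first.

[0,7] S   <
  [0,6] S\PP   <
    [0,2] PP   <
      [0,1] "near" : N
      [1,2] "heard" : PP\N
    [2,6] (S\PP)\PP   <
      [2,5] PP   <
        [2,4] NP   >
          [2,3] "park" : NP/(NP\N)
          [3,4] "from" : NP\N
        [4,5] "some" : PP\NP
      [5,6] "saw" : ((S\PP)\PP)\PP
  [6,7] "idea" : S\(S\PP)

[0,1] N  lex  "near"
[1,2] PP\N  lex  "heard"
[0,2] PP  <  k=1
[2,3] NP/(NP\N)  lex  "park"
[3,4] NP\N  lex  "from"
[2,4] NP  >  k=3
[4,5] PP\NP  lex  "some"
[2,5] PP  <  k=4
[5,6] ((S\PP)\PP)\PP  lex  "saw"
[2,6] (S\PP)\PP  <  k=5
[0,6] S\PP  <  k=2
[6,7] S\(S\PP)  lex  "idea"
[0,7] S  <  k=6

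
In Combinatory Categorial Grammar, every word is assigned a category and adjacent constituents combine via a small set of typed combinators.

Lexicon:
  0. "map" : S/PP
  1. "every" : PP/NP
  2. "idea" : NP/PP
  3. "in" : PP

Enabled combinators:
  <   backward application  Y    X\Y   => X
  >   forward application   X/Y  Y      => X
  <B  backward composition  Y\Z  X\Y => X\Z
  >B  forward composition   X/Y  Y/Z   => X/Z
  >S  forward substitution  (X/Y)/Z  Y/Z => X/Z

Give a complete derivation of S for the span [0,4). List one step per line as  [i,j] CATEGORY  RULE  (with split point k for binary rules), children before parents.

[0,1] S/PP  lex  "map"
[1,2] PP/NP  lex  "every"
[2,3] NP/PP  lex  "idea"
[3,4] PP  lex  "in"
[2,4] NP  >  k=3
[1,4] PP  >  k=2
[0,4] S  >  k=1

[0,4] S   >
  [0,1] "map" : S/PP
  [1,4] PP   >
    [1,2] "every" : PP/NP
    [2,4] NP   >
      [2,3] "idea" : NP/PP
      [3,4] "in" : PP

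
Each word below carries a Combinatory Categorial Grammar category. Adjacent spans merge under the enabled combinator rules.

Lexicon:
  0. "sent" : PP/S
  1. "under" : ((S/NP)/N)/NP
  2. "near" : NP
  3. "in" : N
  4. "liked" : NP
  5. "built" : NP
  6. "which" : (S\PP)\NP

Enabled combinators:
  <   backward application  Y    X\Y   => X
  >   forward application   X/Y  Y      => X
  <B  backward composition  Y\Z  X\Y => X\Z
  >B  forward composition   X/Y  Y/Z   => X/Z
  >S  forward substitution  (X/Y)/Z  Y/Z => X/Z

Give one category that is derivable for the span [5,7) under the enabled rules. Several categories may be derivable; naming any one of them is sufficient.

[0,7] S   <
  [0,5] PP   >
    [0,1] "sent" : PP/S
    [1,5] S   >
      [1,4] S/NP   >
        [1,3] (S/NP)/N   >
          [1,2] "under" : ((S/NP)/N)/NP
          [2,3] "near" : NP
        [3,4] "in" : N
      [4,5] "liked" : NP
  [5,7] S\PP   <
    [5,6] "built" : NP
    [6,7] "which" : (S\PP)\NP

S\PP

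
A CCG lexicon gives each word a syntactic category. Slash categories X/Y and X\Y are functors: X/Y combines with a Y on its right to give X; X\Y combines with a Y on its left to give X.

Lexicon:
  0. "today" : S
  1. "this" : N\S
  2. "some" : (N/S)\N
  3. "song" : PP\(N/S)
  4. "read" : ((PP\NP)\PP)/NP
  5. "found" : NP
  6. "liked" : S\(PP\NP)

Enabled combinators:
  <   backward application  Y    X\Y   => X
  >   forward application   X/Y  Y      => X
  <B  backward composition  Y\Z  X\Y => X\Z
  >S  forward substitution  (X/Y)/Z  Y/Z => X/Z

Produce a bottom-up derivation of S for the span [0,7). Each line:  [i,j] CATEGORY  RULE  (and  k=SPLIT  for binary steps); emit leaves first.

[0,7] S   <
  [0,4] PP   <
    [0,3] N/S   <
      [0,2] N   <
        [0,1] "today" : S
        [1,2] "this" : N\S
      [2,3] "some" : (N/S)\N
    [3,4] "song" : PP\(N/S)
  [4,7] S\PP   <B
    [4,6] (PP\NP)\PP   >
      [4,5] "read" : ((PP\NP)\PP)/NP
      [5,6] "found" : NP
    [6,7] "liked" : S\(PP\NP)

[0,1] S  lex  "today"
[1,2] N\S  lex  "this"
[0,2] N  <  k=1
[2,3] (N/S)\N  lex  "some"
[0,3] N/S  <  k=2
[3,4] PP\(N/S)  lex  "song"
[0,4] PP  <  k=3
[4,5] ((PP\NP)\PP)/NP  lex  "read"
[5,6] NP  lex  "found"
[4,6] (PP\NP)\PP  >  k=5
[6,7] S\(PP\NP)  lex  "liked"
[4,7] S\PP  <B  k=6
[0,7] S  <  k=4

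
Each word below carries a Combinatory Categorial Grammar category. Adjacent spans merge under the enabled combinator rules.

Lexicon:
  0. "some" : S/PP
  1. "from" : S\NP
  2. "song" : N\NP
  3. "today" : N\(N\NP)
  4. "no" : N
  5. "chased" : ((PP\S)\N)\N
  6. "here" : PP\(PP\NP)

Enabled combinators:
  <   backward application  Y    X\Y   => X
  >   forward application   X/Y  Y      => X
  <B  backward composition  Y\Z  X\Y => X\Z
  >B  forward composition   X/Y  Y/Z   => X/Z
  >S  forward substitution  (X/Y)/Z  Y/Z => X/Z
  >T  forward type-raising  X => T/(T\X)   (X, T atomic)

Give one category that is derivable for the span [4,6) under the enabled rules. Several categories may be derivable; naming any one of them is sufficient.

(PP\S)\N

[0,7] S   >
  [0,1] "some" : S/PP
  [1,7] PP   <
    [1,6] PP\NP   <B
      [1,2] "from" : S\NP
      [2,6] PP\S   <
        [2,4] N   <
          [2,3] "song" : N\NP
          [3,4] "today" : N\(N\NP)
        [4,6] (PP\S)\N   <
          [4,5] "no" : N
          [5,6] "chased" : ((PP\S)\N)\N
    [6,7] "here" : PP\(PP\NP)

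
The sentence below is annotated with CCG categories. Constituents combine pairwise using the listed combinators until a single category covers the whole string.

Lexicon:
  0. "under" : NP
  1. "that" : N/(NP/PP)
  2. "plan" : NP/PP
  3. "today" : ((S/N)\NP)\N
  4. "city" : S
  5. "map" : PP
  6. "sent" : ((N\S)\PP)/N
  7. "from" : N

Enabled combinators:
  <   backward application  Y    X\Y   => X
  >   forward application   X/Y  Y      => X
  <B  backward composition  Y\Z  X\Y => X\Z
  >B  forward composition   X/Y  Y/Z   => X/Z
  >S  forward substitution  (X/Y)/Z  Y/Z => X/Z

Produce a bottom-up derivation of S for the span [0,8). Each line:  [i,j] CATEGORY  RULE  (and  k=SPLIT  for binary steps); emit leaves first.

[0,1] NP  lex  "under"
[1,2] N/(NP/PP)  lex  "that"
[2,3] NP/PP  lex  "plan"
[1,3] N  >  k=2
[3,4] ((S/N)\NP)\N  lex  "today"
[1,4] (S/N)\NP  <  k=3
[0,4] S/N  <  k=1
[4,5] S  lex  "city"
[5,6] PP  lex  "map"
[6,7] ((N\S)\PP)/N  lex  "sent"
[7,8] N  lex  "from"
[6,8] (N\S)\PP  >  k=7
[5,8] N\S  <  k=6
[4,8] N  <  k=5
[0,8] S  >  k=4

[0,8] S   >
  [0,4] S/N   <
    [0,1] "under" : NP
    [1,4] (S/N)\NP   <
      [1,3] N   >
        [1,2] "that" : N/(NP/PP)
        [2,3] "plan" : NP/PP
      [3,4] "today" : ((S/N)\NP)\N
  [4,8] N   <
    [4,5] "city" : S
    [5,8] N\S   <
      [5,6] "map" : PP
      [6,8] (N\S)\PP   >
        [6,7] "sent" : ((N\S)\PP)/N
        [7,8] "from" : N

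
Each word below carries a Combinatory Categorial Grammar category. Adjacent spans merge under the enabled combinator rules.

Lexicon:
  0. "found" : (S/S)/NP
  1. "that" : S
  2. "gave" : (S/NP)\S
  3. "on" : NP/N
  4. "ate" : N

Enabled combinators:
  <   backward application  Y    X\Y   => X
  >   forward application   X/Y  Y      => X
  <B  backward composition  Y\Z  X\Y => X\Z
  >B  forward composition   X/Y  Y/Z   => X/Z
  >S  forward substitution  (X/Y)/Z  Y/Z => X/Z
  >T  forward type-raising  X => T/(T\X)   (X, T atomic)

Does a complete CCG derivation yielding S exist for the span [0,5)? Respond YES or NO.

[0,5] S   >
  [0,3] S/NP   >S
    [0,1] "found" : (S/S)/NP
    [1,3] S/NP   <
      [1,2] "that" : S
      [2,3] "gave" : (S/NP)\S
  [3,5] NP   >
    [3,4] "on" : NP/N
    [4,5] "ate" : N

YES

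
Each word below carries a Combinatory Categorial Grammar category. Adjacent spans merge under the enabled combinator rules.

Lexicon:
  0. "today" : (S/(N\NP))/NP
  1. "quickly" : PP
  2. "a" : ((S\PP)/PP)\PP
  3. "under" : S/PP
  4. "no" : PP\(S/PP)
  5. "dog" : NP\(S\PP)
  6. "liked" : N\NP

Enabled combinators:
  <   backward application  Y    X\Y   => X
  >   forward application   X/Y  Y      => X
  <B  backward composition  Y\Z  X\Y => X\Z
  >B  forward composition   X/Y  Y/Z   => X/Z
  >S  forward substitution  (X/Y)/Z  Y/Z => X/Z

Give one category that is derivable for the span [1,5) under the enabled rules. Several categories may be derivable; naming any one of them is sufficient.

S\PP

[0,7] S   >
  [0,6] S/(N\NP)   >
    [0,1] "today" : (S/(N\NP))/NP
    [1,6] NP   <
      [1,5] S\PP   >
        [1,3] (S\PP)/PP   <
          [1,2] "quickly" : PP
          [2,3] "a" : ((S\PP)/PP)\PP
        [3,5] PP   <
          [3,4] "under" : S/PP
          [4,5] "no" : PP\(S/PP)
      [5,6] "dog" : NP\(S\PP)
  [6,7] "liked" : N\NP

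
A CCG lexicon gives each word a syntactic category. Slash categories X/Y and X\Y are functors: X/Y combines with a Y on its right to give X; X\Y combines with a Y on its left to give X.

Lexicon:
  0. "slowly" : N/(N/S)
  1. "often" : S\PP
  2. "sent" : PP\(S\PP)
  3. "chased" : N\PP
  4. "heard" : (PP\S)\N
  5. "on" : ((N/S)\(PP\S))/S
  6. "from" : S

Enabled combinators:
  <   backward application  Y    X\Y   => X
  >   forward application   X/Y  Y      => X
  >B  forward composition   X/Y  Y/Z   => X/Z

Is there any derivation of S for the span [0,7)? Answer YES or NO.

NO

N/(N/S) S\PP PP\(S\PP) N\PP (PP\S)\N ((N/S)\(PP\S))/S S
CKY chart[0,7] = {N}; S ∉ chart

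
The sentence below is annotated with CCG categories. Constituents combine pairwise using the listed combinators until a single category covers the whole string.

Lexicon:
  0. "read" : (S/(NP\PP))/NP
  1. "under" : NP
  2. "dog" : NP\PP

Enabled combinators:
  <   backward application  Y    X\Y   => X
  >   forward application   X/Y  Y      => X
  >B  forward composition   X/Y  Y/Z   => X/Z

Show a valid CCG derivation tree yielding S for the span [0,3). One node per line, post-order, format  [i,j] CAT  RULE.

[0,3] S   >
  [0,2] S/(NP\PP)   >
    [0,1] "read" : (S/(NP\PP))/NP
    [1,2] "under" : NP
  [2,3] "dog" : NP\PP

[0,1] (S/(NP\PP))/NP  lex  "read"
[1,2] NP  lex  "under"
[0,2] S/(NP\PP)  >  k=1
[2,3] NP\PP  lex  "dog"
[0,3] S  >  k=2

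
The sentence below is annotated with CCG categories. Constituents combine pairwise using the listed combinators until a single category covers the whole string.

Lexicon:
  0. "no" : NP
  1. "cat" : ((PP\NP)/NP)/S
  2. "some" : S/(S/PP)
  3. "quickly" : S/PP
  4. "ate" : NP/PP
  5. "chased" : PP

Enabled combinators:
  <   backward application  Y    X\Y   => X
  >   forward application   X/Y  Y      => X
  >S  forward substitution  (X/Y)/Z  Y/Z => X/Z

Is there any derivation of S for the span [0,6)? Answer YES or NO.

NO

NP ((PP\NP)/NP)/S S/(S/PP) S/PP NP/PP PP
CKY chart[0,6] = {PP}; S ∉ chart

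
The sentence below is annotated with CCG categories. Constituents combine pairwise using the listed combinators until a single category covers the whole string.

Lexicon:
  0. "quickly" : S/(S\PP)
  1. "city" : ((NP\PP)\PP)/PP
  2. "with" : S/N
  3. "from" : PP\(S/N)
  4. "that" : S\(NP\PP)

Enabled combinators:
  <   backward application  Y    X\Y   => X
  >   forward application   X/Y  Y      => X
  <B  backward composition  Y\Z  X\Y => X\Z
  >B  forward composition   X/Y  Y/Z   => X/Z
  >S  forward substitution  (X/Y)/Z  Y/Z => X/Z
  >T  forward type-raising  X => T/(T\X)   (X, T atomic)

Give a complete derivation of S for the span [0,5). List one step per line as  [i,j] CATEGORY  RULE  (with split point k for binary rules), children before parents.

[0,1] S/(S\PP)  lex  "quickly"
[1,2] ((NP\PP)\PP)/PP  lex  "city"
[2,3] S/N  lex  "with"
[3,4] PP\(S/N)  lex  "from"
[2,4] PP  <  k=3
[1,4] (NP\PP)\PP  >  k=2
[4,5] S\(NP\PP)  lex  "that"
[1,5] S\PP  <B  k=4
[0,5] S  >  k=1

[0,5] S   >
  [0,1] "quickly" : S/(S\PP)
  [1,5] S\PP   <B
    [1,4] (NP\PP)\PP   >
      [1,2] "city" : ((NP\PP)\PP)/PP
      [2,4] PP   <
        [2,3] "with" : S/N
        [3,4] "from" : PP\(S/N)
    [4,5] "that" : S\(NP\PP)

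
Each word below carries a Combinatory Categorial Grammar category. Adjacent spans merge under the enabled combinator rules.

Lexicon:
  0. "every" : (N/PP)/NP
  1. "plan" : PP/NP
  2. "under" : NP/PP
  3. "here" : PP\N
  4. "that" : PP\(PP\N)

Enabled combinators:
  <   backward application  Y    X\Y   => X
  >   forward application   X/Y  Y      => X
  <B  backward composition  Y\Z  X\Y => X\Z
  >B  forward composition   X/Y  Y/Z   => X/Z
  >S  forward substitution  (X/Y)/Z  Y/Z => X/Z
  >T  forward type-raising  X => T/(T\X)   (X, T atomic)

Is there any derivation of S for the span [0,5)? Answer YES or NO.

NO

(N/PP)/NP PP/NP NP/PP PP\N PP\(PP\N)
CKY chart[0,5] = {(N/PP)/(NP\PP), N, N/(NP\NP), N/(N\N), N/(PP\PP), NP/(NP\N), PP/(PP\N), S/(S\N)}; S ∉ chart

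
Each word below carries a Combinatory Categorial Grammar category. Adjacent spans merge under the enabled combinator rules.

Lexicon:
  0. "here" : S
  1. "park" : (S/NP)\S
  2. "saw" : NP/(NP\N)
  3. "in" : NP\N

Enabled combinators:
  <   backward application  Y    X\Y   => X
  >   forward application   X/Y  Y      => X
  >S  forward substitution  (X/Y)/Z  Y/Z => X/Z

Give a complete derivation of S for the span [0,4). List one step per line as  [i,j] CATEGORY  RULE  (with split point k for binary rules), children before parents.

[0,4] S   >
  [0,2] S/NP   <
    [0,1] "here" : S
    [1,2] "park" : (S/NP)\S
  [2,4] NP   >
    [2,3] "saw" : NP/(NP\N)
    [3,4] "in" : NP\N

[0,1] S  lex  "here"
[1,2] (S/NP)\S  lex  "park"
[0,2] S/NP  <  k=1
[2,3] NP/(NP\N)  lex  "saw"
[3,4] NP\N  lex  "in"
[2,4] NP  >  k=3
[0,4] S  >  k=2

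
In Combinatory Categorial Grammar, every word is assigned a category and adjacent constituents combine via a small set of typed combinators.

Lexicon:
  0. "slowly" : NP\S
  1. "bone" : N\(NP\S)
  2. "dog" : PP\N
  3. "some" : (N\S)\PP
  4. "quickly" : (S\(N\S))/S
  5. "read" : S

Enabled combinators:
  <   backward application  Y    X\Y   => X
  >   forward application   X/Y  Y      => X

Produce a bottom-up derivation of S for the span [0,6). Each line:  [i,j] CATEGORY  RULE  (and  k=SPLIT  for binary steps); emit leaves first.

[0,1] NP\S  lex  "slowly"
[1,2] N\(NP\S)  lex  "bone"
[0,2] N  <  k=1
[2,3] PP\N  lex  "dog"
[0,3] PP  <  k=2
[3,4] (N\S)\PP  lex  "some"
[0,4] N\S  <  k=3
[4,5] (S\(N\S))/S  lex  "quickly"
[5,6] S  lex  "read"
[4,6] S\(N\S)  >  k=5
[0,6] S  <  k=4

[0,6] S   <
  [0,4] N\S   <
    [0,3] PP   <
      [0,2] N   <
        [0,1] "slowly" : NP\S
        [1,2] "bone" : N\(NP\S)
      [2,3] "dog" : PP\N
    [3,4] "some" : (N\S)\PP
  [4,6] S\(N\S)   >
    [4,5] "quickly" : (S\(N\S))/S
    [5,6] "read" : S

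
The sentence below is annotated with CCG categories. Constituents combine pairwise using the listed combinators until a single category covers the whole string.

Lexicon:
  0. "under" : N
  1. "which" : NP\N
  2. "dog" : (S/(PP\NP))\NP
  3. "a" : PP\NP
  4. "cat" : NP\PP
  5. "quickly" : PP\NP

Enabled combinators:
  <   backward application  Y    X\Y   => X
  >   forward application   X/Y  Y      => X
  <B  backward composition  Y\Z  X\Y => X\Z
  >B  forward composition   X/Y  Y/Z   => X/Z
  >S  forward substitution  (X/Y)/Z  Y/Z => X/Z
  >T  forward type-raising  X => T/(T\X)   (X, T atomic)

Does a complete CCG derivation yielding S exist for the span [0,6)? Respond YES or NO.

YES

[0,6] S   >
  [0,3] S/(PP\NP)   <
    [0,2] NP   <
      [0,1] "under" : N
      [1,2] "which" : NP\N
    [2,3] "dog" : (S/(PP\NP))\NP
  [3,6] PP\NP   <B
    [3,5] NP\NP   <B
      [3,4] "a" : PP\NP
      [4,5] "cat" : NP\PP
    [5,6] "quickly" : PP\NP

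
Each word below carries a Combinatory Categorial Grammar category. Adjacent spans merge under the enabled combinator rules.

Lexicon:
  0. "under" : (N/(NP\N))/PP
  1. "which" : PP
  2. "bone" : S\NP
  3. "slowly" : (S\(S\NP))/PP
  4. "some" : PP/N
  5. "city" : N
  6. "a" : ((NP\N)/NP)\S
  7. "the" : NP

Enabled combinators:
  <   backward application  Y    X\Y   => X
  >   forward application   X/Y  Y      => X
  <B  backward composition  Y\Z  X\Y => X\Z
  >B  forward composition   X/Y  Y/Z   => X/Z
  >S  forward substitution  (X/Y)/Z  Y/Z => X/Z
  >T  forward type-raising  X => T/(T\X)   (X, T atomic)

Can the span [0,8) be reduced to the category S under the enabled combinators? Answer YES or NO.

(N/(NP\N))/PP PP S\NP (S\(S\NP))/PP PP/N N ((NP\N)/NP)\S NP
CKY chart[0,8] = {N, N/(NP\NP), N/(N\N), NP/(NP\N), PP/(PP\N), S/(S\N)}; S ∉ chart

NO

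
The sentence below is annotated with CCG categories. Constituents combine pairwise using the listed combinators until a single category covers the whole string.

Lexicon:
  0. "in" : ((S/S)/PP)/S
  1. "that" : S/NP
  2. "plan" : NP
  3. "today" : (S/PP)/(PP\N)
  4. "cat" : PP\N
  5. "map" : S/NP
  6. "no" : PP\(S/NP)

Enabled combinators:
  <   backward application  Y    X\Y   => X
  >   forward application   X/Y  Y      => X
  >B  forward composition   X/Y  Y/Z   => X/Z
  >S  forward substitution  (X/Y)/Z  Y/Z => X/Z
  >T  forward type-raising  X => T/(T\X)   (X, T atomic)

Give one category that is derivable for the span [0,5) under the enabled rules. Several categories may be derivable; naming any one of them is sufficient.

S/PP

[0,7] S   >
  [0,5] S/PP   >S
    [0,3] (S/S)/PP   >
      [0,1] "in" : ((S/S)/PP)/S
      [1,3] S   >
        [1,2] "that" : S/NP
        [2,3] "plan" : NP
    [3,5] S/PP   >
      [3,4] "today" : (S/PP)/(PP\N)
      [4,5] "cat" : PP\N
  [5,7] PP   <
    [5,6] "map" : S/NP
    [6,7] "no" : PP\(S/NP)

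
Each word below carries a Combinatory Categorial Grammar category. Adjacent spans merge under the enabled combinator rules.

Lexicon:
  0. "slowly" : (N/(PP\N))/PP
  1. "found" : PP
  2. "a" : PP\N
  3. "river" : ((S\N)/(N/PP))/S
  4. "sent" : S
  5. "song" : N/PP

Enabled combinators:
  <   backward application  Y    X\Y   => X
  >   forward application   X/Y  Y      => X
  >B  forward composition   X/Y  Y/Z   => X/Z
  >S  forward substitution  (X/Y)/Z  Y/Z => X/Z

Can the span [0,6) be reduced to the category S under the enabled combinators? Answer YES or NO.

[0,6] S   <
  [0,3] N   >
    [0,2] N/(PP\N)   >
      [0,1] "slowly" : (N/(PP\N))/PP
      [1,2] "found" : PP
    [2,3] "a" : PP\N
  [3,6] S\N   >
    [3,5] (S\N)/(N/PP)   >
      [3,4] "river" : ((S\N)/(N/PP))/S
      [4,5] "sent" : S
    [5,6] "song" : N/PP

YES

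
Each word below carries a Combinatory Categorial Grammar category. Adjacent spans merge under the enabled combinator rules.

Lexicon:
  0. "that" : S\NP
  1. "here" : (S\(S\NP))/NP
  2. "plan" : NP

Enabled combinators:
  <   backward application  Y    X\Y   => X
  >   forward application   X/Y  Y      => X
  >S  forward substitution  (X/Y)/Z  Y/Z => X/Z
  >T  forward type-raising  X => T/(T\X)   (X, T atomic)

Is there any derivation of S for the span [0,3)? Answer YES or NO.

YES

[0,3] S   <
  [0,1] "that" : S\NP
  [1,3] S\(S\NP)   >
    [1,2] "here" : (S\(S\NP))/NP
    [2,3] "plan" : NP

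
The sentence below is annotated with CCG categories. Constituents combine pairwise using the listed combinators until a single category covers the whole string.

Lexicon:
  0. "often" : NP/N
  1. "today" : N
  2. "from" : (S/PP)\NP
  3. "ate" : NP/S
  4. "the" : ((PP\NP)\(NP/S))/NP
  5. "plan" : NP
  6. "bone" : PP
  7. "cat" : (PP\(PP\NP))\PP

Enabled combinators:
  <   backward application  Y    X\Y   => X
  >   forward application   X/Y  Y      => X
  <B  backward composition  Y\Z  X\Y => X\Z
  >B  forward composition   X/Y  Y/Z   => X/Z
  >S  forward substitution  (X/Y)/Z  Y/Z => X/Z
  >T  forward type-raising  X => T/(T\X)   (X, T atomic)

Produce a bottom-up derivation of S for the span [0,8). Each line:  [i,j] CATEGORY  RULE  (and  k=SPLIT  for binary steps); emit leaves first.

[0,1] NP/N  lex  "often"
[1,2] N  lex  "today"
[0,2] NP  >  k=1
[2,3] (S/PP)\NP  lex  "from"
[0,3] S/PP  <  k=2
[3,4] NP/S  lex  "ate"
[4,5] ((PP\NP)\(NP/S))/NP  lex  "the"
[5,6] NP  lex  "plan"
[4,6] (PP\NP)\(NP/S)  >  k=5
[3,6] PP\NP  <  k=4
[6,7] PP  lex  "bone"
[7,8] (PP\(PP\NP))\PP  lex  "cat"
[6,8] PP\(PP\NP)  <  k=7
[3,8] PP  <  k=6
[0,8] S  >  k=3

[0,8] S   >
  [0,3] S/PP   <
    [0,2] NP   >
      [0,1] "often" : NP/N
      [1,2] "today" : N
    [2,3] "from" : (S/PP)\NP
  [3,8] PP   <
    [3,6] PP\NP   <
      [3,4] "ate" : NP/S
      [4,6] (PP\NP)\(NP/S)   >
        [4,5] "the" : ((PP\NP)\(NP/S))/NP
        [5,6] "plan" : NP
    [6,8] PP\(PP\NP)   <
      [6,7] "bone" : PP
      [7,8] "cat" : (PP\(PP\NP))\PP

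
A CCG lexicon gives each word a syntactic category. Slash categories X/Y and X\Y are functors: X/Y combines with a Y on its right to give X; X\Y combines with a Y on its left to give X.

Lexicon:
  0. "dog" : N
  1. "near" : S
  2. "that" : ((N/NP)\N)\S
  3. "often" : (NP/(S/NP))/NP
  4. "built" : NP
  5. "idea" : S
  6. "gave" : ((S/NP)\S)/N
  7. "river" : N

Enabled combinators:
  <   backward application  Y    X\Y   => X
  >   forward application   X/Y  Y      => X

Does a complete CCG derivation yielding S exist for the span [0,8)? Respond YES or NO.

N S ((N/NP)\N)\S (NP/(S/NP))/NP NP S ((S/NP)\S)/N N
CKY chart[0,8] = {N}; S ∉ chart

NO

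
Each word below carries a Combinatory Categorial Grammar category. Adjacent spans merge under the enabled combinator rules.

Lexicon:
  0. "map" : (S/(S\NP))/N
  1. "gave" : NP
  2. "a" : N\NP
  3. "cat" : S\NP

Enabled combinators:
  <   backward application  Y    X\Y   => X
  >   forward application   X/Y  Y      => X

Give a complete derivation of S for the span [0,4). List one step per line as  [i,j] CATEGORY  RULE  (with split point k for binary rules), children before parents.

[0,1] (S/(S\NP))/N  lex  "map"
[1,2] NP  lex  "gave"
[2,3] N\NP  lex  "a"
[1,3] N  <  k=2
[0,3] S/(S\NP)  >  k=1
[3,4] S\NP  lex  "cat"
[0,4] S  >  k=3

[0,4] S   >
  [0,3] S/(S\NP)   >
    [0,1] "map" : (S/(S\NP))/N
    [1,3] N   <
      [1,2] "gave" : NP
      [2,3] "a" : N\NP
  [3,4] "cat" : S\NP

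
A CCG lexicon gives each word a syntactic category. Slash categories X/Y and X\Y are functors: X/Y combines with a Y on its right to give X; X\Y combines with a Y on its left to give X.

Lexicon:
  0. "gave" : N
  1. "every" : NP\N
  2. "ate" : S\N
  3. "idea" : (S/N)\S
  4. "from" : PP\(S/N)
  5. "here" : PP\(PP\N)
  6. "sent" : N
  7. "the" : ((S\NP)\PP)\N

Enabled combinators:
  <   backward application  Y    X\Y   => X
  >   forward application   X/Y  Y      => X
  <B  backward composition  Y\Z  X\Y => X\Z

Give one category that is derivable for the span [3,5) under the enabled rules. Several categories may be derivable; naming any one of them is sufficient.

PP\S

[0,8] S   <
  [0,2] NP   <
    [0,1] "gave" : N
    [1,2] "every" : NP\N
  [2,8] S\NP   <
    [2,6] PP   <
      [2,5] PP\N   <B
        [2,3] "ate" : S\N
        [3,5] PP\S   <B
          [3,4] "idea" : (S/N)\S
          [4,5] "from" : PP\(S/N)
      [5,6] "here" : PP\(PP\N)
    [6,8] (S\NP)\PP   <
      [6,7] "sent" : N
      [7,8] "the" : ((S\NP)\PP)\N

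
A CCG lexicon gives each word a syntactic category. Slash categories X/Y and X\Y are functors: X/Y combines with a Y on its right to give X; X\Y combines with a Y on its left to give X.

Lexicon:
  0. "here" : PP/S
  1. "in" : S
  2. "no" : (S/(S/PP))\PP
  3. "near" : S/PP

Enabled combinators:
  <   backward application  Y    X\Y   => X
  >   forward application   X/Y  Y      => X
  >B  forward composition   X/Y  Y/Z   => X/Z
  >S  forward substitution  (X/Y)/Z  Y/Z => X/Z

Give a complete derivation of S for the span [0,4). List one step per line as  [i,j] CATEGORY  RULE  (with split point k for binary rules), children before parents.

[0,4] S   >
  [0,3] S/(S/PP)   <
    [0,2] PP   >
      [0,1] "here" : PP/S
      [1,2] "in" : S
    [2,3] "no" : (S/(S/PP))\PP
  [3,4] "near" : S/PP

[0,1] PP/S  lex  "here"
[1,2] S  lex  "in"
[0,2] PP  >  k=1
[2,3] (S/(S/PP))\PP  lex  "no"
[0,3] S/(S/PP)  <  k=2
[3,4] S/PP  lex  "near"
[0,4] S  >  k=3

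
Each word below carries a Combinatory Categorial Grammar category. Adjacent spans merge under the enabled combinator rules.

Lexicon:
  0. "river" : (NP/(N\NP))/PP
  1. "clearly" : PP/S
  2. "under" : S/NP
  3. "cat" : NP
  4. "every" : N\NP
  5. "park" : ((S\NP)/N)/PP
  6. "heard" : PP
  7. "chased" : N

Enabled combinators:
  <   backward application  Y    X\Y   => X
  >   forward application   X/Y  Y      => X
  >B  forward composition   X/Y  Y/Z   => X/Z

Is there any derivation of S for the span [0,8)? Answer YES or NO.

[0,8] S   <
  [0,5] NP   >
    [0,4] NP/(N\NP)   >
      [0,1] "river" : (NP/(N\NP))/PP
      [1,4] PP   >
        [1,2] "clearly" : PP/S
        [2,4] S   >
          [2,3] "under" : S/NP
          [3,4] "cat" : NP
    [4,5] "every" : N\NP
  [5,8] S\NP   >
    [5,7] (S\NP)/N   >
      [5,6] "park" : ((S\NP)/N)/PP
      [6,7] "heard" : PP
    [7,8] "chased" : N

YES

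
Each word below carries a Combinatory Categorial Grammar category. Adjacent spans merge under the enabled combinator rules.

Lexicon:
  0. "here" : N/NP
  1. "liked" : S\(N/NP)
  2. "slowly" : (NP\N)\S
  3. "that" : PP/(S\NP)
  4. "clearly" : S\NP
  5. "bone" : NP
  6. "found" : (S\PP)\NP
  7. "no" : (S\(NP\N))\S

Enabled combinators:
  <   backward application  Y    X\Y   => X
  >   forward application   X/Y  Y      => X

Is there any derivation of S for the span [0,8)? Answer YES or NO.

[0,8] S   <
  [0,3] NP\N   <
    [0,2] S   <
      [0,1] "here" : N/NP
      [1,2] "liked" : S\(N/NP)
    [2,3] "slowly" : (NP\N)\S
  [3,8] S\(NP\N)   <
    [3,7] S   <
      [3,5] PP   >
        [3,4] "that" : PP/(S\NP)
        [4,5] "clearly" : S\NP
      [5,7] S\PP   <
        [5,6] "bone" : NP
        [6,7] "found" : (S\PP)\NP
    [7,8] "no" : (S\(NP\N))\S

YES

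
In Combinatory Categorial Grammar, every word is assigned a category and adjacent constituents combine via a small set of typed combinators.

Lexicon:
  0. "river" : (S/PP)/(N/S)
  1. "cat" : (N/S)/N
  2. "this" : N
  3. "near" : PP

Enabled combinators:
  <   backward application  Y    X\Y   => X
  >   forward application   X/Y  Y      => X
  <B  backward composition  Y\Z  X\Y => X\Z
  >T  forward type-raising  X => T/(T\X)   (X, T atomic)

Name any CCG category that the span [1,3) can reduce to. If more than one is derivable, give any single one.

N/S

[0,4] S   >
  [0,3] S/PP   >
    [0,1] "river" : (S/PP)/(N/S)
    [1,3] N/S   >
      [1,2] "cat" : (N/S)/N
      [2,3] "this" : N
  [3,4] "near" : PP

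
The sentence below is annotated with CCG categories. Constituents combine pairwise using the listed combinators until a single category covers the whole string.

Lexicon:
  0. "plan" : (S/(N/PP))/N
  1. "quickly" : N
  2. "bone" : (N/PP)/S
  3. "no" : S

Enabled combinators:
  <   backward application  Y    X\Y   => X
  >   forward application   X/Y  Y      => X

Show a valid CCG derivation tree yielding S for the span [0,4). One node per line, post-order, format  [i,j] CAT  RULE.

[0,4] S   >
  [0,2] S/(N/PP)   >
    [0,1] "plan" : (S/(N/PP))/N
    [1,2] "quickly" : N
  [2,4] N/PP   >
    [2,3] "bone" : (N/PP)/S
    [3,4] "no" : S

[0,1] (S/(N/PP))/N  lex  "plan"
[1,2] N  lex  "quickly"
[0,2] S/(N/PP)  >  k=1
[2,3] (N/PP)/S  lex  "bone"
[3,4] S  lex  "no"
[2,4] N/PP  >  k=3
[0,4] S  >  k=2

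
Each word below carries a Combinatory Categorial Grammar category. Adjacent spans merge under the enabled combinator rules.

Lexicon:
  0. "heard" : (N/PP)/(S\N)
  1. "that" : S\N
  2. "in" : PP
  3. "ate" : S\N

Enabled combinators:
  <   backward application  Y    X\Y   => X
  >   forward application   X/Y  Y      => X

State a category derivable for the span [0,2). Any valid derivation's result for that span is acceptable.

[0,4] S   <
  [0,3] N   >
    [0,2] N/PP   >
      [0,1] "heard" : (N/PP)/(S\N)
      [1,2] "that" : S\N
    [2,3] "in" : PP
  [3,4] "ate" : S\N

N/PP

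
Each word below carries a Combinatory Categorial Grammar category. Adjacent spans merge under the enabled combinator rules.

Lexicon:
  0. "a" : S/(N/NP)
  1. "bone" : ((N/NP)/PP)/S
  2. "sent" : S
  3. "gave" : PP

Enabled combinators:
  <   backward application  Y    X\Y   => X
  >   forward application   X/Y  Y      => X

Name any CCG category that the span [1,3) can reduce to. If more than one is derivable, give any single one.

[0,4] S   >
  [0,1] "a" : S/(N/NP)
  [1,4] N/NP   >
    [1,3] (N/NP)/PP   >
      [1,2] "bone" : ((N/NP)/PP)/S
      [2,3] "sent" : S
    [3,4] "gave" : PP

(N/NP)/PP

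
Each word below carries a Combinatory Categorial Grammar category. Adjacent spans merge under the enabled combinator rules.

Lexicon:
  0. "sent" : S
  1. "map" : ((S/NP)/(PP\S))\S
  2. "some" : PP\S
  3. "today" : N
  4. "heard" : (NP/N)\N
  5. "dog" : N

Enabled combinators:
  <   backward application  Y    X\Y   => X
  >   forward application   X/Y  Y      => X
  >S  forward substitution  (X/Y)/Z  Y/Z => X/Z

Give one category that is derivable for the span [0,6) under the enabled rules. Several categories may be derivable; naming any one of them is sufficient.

S

[0,6] S   >
  [0,3] S/NP   >
    [0,2] (S/NP)/(PP\S)   <
      [0,1] "sent" : S
      [1,2] "map" : ((S/NP)/(PP\S))\S
    [2,3] "some" : PP\S
  [3,6] NP   >
    [3,5] NP/N   <
      [3,4] "today" : N
      [4,5] "heard" : (NP/N)\N
    [5,6] "dog" : N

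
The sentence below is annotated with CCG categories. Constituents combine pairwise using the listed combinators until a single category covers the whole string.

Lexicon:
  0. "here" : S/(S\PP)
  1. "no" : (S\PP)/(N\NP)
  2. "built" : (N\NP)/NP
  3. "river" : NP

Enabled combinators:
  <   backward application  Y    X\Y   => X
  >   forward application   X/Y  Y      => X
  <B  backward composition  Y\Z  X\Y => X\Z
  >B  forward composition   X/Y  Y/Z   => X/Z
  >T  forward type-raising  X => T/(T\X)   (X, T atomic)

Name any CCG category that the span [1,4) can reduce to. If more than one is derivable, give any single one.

[0,4] S   >
  [0,1] "here" : S/(S\PP)
  [1,4] S\PP   >
    [1,2] "no" : (S\PP)/(N\NP)
    [2,4] N\NP   >
      [2,3] "built" : (N\NP)/NP
      [3,4] "river" : NP

S\PP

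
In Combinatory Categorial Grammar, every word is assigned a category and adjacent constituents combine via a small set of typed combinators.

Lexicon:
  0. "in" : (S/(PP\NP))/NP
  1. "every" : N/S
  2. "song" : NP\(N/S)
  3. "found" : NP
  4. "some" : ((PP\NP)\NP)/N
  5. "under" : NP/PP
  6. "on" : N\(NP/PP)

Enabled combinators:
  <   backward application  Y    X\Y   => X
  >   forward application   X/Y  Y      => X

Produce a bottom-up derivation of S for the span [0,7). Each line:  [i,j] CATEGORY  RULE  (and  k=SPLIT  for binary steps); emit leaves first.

[0,7] S   >
  [0,3] S/(PP\NP)   >
    [0,1] "in" : (S/(PP\NP))/NP
    [1,3] NP   <
      [1,2] "every" : N/S
      [2,3] "song" : NP\(N/S)
  [3,7] PP\NP   <
    [3,4] "found" : NP
    [4,7] (PP\NP)\NP   >
      [4,5] "some" : ((PP\NP)\NP)/N
      [5,7] N   <
        [5,6] "under" : NP/PP
        [6,7] "on" : N\(NP/PP)

[0,1] (S/(PP\NP))/NP  lex  "in"
[1,2] N/S  lex  "every"
[2,3] NP\(N/S)  lex  "song"
[1,3] NP  <  k=2
[0,3] S/(PP\NP)  >  k=1
[3,4] NP  lex  "found"
[4,5] ((PP\NP)\NP)/N  lex  "some"
[5,6] NP/PP  lex  "under"
[6,7] N\(NP/PP)  lex  "on"
[5,7] N  <  k=6
[4,7] (PP\NP)\NP  >  k=5
[3,7] PP\NP  <  k=4
[0,7] S  >  k=3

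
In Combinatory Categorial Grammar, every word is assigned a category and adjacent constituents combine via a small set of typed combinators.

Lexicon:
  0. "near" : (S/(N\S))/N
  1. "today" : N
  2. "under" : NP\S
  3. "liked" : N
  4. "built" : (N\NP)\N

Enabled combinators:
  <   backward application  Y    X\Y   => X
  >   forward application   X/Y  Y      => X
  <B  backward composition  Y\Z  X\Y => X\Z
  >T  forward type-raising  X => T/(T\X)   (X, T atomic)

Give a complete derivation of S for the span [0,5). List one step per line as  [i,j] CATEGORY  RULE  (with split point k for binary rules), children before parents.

[0,1] (S/(N\S))/N  lex  "near"
[1,2] N  lex  "today"
[0,2] S/(N\S)  >  k=1
[2,3] NP\S  lex  "under"
[3,4] N  lex  "liked"
[4,5] (N\NP)\N  lex  "built"
[3,5] N\NP  <  k=4
[2,5] N\S  <B  k=3
[0,5] S  >  k=2

[0,5] S   >
  [0,2] S/(N\S)   >
    [0,1] "near" : (S/(N\S))/N
    [1,2] "today" : N
  [2,5] N\S   <B
    [2,3] "under" : NP\S
    [3,5] N\NP   <
      [3,4] "liked" : N
      [4,5] "built" : (N\NP)\N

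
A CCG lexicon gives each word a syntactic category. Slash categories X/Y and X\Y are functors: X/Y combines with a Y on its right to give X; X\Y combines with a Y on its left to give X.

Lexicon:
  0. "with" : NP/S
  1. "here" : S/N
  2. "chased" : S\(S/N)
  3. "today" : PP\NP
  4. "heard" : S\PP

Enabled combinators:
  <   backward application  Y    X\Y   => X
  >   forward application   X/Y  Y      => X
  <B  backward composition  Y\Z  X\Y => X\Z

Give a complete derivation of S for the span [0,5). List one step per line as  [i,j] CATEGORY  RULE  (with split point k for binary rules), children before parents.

[0,1] NP/S  lex  "with"
[1,2] S/N  lex  "here"
[2,3] S\(S/N)  lex  "chased"
[1,3] S  <  k=2
[0,3] NP  >  k=1
[3,4] PP\NP  lex  "today"
[4,5] S\PP  lex  "heard"
[3,5] S\NP  <B  k=4
[0,5] S  <  k=3

[0,5] S   <
  [0,3] NP   >
    [0,1] "with" : NP/S
    [1,3] S   <
      [1,2] "here" : S/N
      [2,3] "chased" : S\(S/N)
  [3,5] S\NP   <B
    [3,4] "today" : PP\NP
    [4,5] "heard" : S\PP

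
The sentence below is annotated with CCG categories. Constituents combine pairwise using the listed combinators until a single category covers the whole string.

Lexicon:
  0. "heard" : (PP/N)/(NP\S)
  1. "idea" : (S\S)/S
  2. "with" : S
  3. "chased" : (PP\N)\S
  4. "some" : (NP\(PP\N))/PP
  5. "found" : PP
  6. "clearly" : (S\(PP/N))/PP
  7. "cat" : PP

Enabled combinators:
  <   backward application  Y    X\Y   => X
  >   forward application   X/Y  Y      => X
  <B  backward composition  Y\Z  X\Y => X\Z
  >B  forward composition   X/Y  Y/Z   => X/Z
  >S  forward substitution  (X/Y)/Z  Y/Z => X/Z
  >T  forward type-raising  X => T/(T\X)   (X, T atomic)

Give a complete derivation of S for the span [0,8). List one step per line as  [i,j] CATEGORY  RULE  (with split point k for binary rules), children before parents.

[0,1] (PP/N)/(NP\S)  lex  "heard"
[1,2] (S\S)/S  lex  "idea"
[2,3] S  lex  "with"
[1,3] S\S  >  k=2
[3,4] (PP\N)\S  lex  "chased"
[4,5] (NP\(PP\N))/PP  lex  "some"
[5,6] PP  lex  "found"
[4,6] NP\(PP\N)  >  k=5
[3,6] NP\S  <B  k=4
[1,6] NP\S  <B  k=3
[0,6] PP/N  >  k=1
[6,7] (S\(PP/N))/PP  lex  "clearly"
[7,8] PP  lex  "cat"
[6,8] S\(PP/N)  >  k=7
[0,8] S  <  k=6

[0,8] S   <
  [0,6] PP/N   >
    [0,1] "heard" : (PP/N)/(NP\S)
    [1,6] NP\S   <B
      [1,3] S\S   >
        [1,2] "idea" : (S\S)/S
        [2,3] "with" : S
      [3,6] NP\S   <B
        [3,4] "chased" : (PP\N)\S
        [4,6] NP\(PP\N)   >
          [4,5] "some" : (NP\(PP\N))/PP
          [5,6] "found" : PP
  [6,8] S\(PP/N)   >
    [6,7] "clearly" : (S\(PP/N))/PP
    [7,8] "cat" : PP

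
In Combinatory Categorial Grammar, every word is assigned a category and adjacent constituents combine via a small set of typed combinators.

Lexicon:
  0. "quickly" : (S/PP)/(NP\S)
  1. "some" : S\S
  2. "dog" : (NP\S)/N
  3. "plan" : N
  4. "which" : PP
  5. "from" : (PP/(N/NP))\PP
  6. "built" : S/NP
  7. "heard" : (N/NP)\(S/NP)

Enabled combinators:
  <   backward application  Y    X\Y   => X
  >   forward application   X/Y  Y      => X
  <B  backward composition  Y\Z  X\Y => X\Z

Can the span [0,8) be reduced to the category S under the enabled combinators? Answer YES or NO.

YES

[0,8] S   >
  [0,4] S/PP   >
    [0,1] "quickly" : (S/PP)/(NP\S)
    [1,4] NP\S   <B
      [1,2] "some" : S\S
      [2,4] NP\S   >
        [2,3] "dog" : (NP\S)/N
        [3,4] "plan" : N
  [4,8] PP   >
    [4,6] PP/(N/NP)   <
      [4,5] "which" : PP
      [5,6] "from" : (PP/(N/NP))\PP
    [6,8] N/NP   <
      [6,7] "built" : S/NP
      [7,8] "heard" : (N/NP)\(S/NP)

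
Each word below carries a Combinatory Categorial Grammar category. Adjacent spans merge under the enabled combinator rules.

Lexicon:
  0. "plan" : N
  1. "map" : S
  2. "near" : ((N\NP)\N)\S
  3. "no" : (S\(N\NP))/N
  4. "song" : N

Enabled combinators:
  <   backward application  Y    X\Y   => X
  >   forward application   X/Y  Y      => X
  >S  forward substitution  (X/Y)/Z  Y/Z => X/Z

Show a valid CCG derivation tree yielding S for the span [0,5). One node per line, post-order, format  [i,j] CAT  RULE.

[0,1] N  lex  "plan"
[1,2] S  lex  "map"
[2,3] ((N\NP)\N)\S  lex  "near"
[1,3] (N\NP)\N  <  k=2
[0,3] N\NP  <  k=1
[3,4] (S\(N\NP))/N  lex  "no"
[4,5] N  lex  "song"
[3,5] S\(N\NP)  >  k=4
[0,5] S  <  k=3

[0,5] S   <
  [0,3] N\NP   <
    [0,1] "plan" : N
    [1,3] (N\NP)\N   <
      [1,2] "map" : S
      [2,3] "near" : ((N\NP)\N)\S
  [3,5] S\(N\NP)   >
    [3,4] "no" : (S\(N\NP))/N
    [4,5] "song" : N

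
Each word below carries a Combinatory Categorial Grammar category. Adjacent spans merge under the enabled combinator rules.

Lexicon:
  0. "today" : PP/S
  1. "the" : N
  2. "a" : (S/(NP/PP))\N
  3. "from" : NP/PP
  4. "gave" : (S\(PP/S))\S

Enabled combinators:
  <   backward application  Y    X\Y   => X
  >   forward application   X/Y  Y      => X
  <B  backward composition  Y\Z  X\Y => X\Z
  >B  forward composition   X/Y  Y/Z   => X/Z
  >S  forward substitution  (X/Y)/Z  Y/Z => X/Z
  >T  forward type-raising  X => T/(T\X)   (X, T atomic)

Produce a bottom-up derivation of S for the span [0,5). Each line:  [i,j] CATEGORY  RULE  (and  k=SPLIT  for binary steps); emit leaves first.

[0,5] S   <
  [0,1] "today" : PP/S
  [1,5] S\(PP/S)   <
    [1,4] S   >
      [1,3] S/(NP/PP)   <
        [1,2] "the" : N
        [2,3] "a" : (S/(NP/PP))\N
      [3,4] "from" : NP/PP
    [4,5] "gave" : (S\(PP/S))\S

[0,1] PP/S  lex  "today"
[1,2] N  lex  "the"
[2,3] (S/(NP/PP))\N  lex  "a"
[1,3] S/(NP/PP)  <  k=2
[3,4] NP/PP  lex  "from"
[1,4] S  >  k=3
[4,5] (S\(PP/S))\S  lex  "gave"
[1,5] S\(PP/S)  <  k=4
[0,5] S  <  k=1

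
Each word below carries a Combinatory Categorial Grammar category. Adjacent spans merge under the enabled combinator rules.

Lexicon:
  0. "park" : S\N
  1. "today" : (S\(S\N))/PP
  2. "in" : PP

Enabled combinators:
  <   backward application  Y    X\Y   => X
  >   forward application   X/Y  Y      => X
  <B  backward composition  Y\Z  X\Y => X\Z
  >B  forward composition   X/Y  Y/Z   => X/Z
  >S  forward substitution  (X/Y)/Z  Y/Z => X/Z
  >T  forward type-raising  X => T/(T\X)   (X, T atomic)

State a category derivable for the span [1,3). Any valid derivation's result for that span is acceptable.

[0,3] S   <
  [0,1] "park" : S\N
  [1,3] S\(S\N)   >
    [1,2] "today" : (S\(S\N))/PP
    [2,3] "in" : PP

S\(S\N)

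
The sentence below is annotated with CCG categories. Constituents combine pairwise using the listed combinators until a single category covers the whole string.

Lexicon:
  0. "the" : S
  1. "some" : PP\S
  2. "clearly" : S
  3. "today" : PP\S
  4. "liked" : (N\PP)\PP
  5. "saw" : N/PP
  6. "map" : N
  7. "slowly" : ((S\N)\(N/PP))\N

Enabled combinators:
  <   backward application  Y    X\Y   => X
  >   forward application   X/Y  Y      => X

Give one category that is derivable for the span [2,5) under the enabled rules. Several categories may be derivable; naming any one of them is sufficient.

[0,8] S   <
  [0,5] N   <
    [0,2] PP   <
      [0,1] "the" : S
      [1,2] "some" : PP\S
    [2,5] N\PP   <
      [2,4] PP   <
        [2,3] "clearly" : S
        [3,4] "today" : PP\S
      [4,5] "liked" : (N\PP)\PP
  [5,8] S\N   <
    [5,6] "saw" : N/PP
    [6,8] (S\N)\(N/PP)   <
      [6,7] "map" : N
      [7,8] "slowly" : ((S\N)\(N/PP))\N

N\PP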